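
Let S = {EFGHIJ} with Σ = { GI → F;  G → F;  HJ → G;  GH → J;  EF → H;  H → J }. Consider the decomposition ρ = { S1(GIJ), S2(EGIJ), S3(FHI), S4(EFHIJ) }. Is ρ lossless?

Chase test. Columns are EFGHIJ; row i has aⱼ where attribute j ∈ Si, else bᵢⱼ.
Initial tableau (one row per fragment):
  row 1: b11 b12 a3 b14 a5 a6
  row 2: a1 b22 a3 b24 a5 a6
  row 3: b31 a2 b33 a4 a5 b36
  row 4: a1 a2 b43 a4 a5 a6
Rows 1 and 2 agree on GI; apply GI→F and equate their F entries.
Rows 3 and 4 agree on H; apply H→J and equate their J entries.
Rows 3 and 4 agree on HJ; apply HJ→G and equate their G entries.
No row becomes fully distinguished — the join is lossy.

No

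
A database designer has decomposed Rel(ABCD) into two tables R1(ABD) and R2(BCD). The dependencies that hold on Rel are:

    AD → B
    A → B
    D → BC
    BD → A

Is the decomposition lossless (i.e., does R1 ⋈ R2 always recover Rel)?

Common attributes: R1 ∩ R2 = {BD}.
Closure of {BD}: D → BC applies, adding C; BD → A applies, adding A. So (BD)⁺ = {ABCD}.
This closure contains every attribute of R1, so R1 ∩ R2 → R1. The join is lossless.

Yes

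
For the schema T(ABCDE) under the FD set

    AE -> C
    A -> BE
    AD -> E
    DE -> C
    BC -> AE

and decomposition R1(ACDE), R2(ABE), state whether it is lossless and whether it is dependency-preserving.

Lossless test: (AE)⁺ = {ABCE}, which contains all of one fragment — lossless.
Dependency preservation: the restricted closure of {BC} across the fragments never reaches {AE}, so BC → AE cannot be enforced without a join — not preserved.

lossless but not dependency-preserving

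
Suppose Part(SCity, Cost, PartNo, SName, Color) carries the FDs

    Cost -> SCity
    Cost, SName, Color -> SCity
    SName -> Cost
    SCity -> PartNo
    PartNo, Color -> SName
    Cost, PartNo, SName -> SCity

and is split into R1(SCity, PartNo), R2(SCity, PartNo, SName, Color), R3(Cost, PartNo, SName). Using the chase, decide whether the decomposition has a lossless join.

Yes

Chase test. Columns are SCity, Cost, PartNo, SName, Color; row i has aⱼ where attribute j ∈ Ri, else bᵢⱼ.
Initial tableau (one row per fragment):
  row 1: a1 b12 a3 b14 b15
  row 2: a1 b22 a3 a4 a5
  row 3: b31 a2 a3 a4 b35
Rows 2 and 3 agree on SName; apply SName→Cost and equate their Cost entries.
Rows 2 and 3 agree on Cost, PartNo, SName; apply Cost, PartNo, SName→SCity and equate their SCity entries.
Row 2 is now all distinguished symbols — the join is lossless.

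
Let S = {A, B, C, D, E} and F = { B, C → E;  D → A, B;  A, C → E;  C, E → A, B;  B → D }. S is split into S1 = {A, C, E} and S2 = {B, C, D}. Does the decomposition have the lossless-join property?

Common attributes: S1 ∩ S2 = {C}.
No dependency enlarges {C}, so (C)⁺ = {C}.
The closure contains neither all of S1 = {A, C, E} nor all of S2 = {B, C, D}, so the common attributes are not a superkey of either fragment. The join is lossy.

No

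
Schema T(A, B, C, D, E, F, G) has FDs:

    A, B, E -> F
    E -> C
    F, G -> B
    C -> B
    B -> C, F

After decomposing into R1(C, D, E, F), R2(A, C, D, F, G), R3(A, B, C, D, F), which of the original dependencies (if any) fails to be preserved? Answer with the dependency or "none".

none

A, B, E → F: restricted closure across fragments reaches F.
E → C lies within R1.
F, G → B: restricted closure across fragments reaches B.
C → B lies within R3.
B → C, F lies within R3.
Every dependency is enforceable on the fragments, so the decomposition is dependency-preserving.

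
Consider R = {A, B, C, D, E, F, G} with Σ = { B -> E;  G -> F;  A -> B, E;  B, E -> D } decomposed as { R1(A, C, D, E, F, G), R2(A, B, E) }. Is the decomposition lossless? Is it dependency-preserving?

lossless but not dependency-preserving

Lossless test: (A, E)⁺ = {A, B, D, E}, which contains all of one fragment — lossless.
Dependency preservation: the restricted closure of {B, E} across the fragments never reaches {D}, so B, E → D cannot be enforced without a join — not preserved.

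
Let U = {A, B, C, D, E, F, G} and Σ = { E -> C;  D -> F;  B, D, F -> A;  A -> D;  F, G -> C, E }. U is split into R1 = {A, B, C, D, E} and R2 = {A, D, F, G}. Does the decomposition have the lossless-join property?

Common attributes: R1 ∩ R2 = {A, D}.
Closure of {A, D}: D → F applies, adding F. So (A, D)⁺ = {A, D, F}.
The closure contains neither all of R1 = {A, B, C, D, E} nor all of R2 = {A, D, F, G}, so the common attributes are not a superkey of either fragment. The join is lossy.

No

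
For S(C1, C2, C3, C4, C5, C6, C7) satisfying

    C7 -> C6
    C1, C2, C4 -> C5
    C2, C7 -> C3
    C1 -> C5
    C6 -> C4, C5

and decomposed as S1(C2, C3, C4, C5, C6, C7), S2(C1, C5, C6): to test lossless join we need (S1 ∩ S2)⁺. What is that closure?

S1 ∩ S2 = {C5, C6}.
C6 → C4, C5 applies, adding C4
Closure: {C4, C5, C6}.

C4, C5, C6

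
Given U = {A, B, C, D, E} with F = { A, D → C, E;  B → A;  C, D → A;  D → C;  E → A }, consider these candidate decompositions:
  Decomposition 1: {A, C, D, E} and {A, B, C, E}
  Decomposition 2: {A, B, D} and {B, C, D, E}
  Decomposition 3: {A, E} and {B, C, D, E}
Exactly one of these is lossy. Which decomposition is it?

Decomposition 1

Decomposition 1: common = {A, C, E}, closure = {A, C, E} → lossy.
Decomposition 2: common = {B, D}, closure = {A, B, C, D, E} → lossless.
Decomposition 3: common = {E}, closure = {A, E} → lossless.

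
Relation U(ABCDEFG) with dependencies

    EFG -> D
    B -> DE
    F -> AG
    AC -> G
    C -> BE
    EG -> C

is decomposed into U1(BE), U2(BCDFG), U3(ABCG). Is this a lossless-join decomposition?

No

Chase test. Columns are ABCDEFG; row i has aⱼ where attribute j ∈ Ui, else bᵢⱼ.
Initial tableau (one row per fragment):
  row 1: b11 a2 b13 b14 a5 b16 b17
  row 2: b21 a2 a3 a4 b25 a6 a7
  row 3: a1 a2 a3 b34 b35 b36 a7
Rows 1 and 2 agree on B; apply B→DE and equate their DE entries.
Rows 1 and 3 agree on B; apply B→DE and equate their DE entries.
No row becomes fully distinguished — the join is lossy.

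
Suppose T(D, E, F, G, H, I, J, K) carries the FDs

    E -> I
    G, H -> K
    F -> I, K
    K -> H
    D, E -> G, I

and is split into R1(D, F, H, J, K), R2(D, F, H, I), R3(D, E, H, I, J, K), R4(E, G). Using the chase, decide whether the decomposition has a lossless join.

Chase test. Columns are D, E, F, G, H, I, J, K; row i has aⱼ where attribute j ∈ Ri, else bᵢⱼ.
Initial tableau (one row per fragment):
  row 1: a1 b12 a3 b14 a5 b16 a7 a8
  row 2: a1 b22 a3 b24 a5 a6 b27 b28
  row 3: a1 a2 b33 b34 a5 a6 a7 a8
  row 4: b41 a2 b43 a4 b45 b46 b47 b48
Rows 3 and 4 agree on E; apply E→I and equate their I entries.
Rows 1 and 2 agree on F; apply F→I, K and equate their I, K entries.
No row becomes fully distinguished — the join is lossy.

No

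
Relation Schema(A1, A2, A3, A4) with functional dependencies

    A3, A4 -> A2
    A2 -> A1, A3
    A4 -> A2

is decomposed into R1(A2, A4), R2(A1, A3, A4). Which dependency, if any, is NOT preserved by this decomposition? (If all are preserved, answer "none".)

Check A2 → A1, A3: no single fragment contains all of {A1, A2, A3}, and the restricted closure of {A2} across the fragments never reaches {A1, A3}.
A3, A4 → A2 is preserved.
A4 → A2 is preserved.

A2 -> A1, A3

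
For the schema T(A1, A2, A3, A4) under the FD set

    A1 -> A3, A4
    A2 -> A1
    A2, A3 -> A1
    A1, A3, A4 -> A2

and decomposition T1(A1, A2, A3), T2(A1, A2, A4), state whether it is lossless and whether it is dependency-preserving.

Lossless test: (A1, A2)⁺ = {A1, A2, A3, A4}, which contains all of one fragment — lossless.
Dependency preservation: A1 → A3, A4; A1, A3, A4 → A2 are not contained in any single fragment, but the restricted closure of each left-hand side across the fragments still reaches the right-hand side; the remaining FDs each lie inside some fragment. All dependencies are preserved.

lossless and dependency-preserving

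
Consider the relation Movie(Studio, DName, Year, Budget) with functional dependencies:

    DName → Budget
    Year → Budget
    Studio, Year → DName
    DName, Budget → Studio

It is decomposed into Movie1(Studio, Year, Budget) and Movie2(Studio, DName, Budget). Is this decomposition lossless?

No

Common attributes: Movie1 ∩ Movie2 = {Studio, Budget}.
No dependency enlarges {Studio, Budget}, so (Studio, Budget)⁺ = {Studio, Budget}.
The closure contains neither all of Movie1 = {Studio, Year, Budget} nor all of Movie2 = {Studio, DName, Budget}, so the common attributes are not a superkey of either fragment. The join is lossy.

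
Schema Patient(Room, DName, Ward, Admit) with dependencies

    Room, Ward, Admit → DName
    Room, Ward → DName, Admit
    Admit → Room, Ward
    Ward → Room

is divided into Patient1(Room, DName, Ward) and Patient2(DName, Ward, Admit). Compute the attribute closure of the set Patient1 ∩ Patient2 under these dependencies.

Patient1 ∩ Patient2 = {DName, Ward}.
Ward → Room applies, adding Room
Room, Ward → DName, Admit applies, adding Admit
Closure: {Room, DName, Ward, Admit}.

Room, DName, Ward, Admit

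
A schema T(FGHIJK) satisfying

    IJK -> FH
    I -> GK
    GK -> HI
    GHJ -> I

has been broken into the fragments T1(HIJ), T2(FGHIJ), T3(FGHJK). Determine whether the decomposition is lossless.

Chase test. Columns are FGHIJK; row i has aⱼ where attribute j ∈ Ti, else bᵢⱼ.
Initial tableau (one row per fragment):
  row 1: b11 b12 a3 a4 a5 b16
  row 2: a1 a2 a3 a4 a5 b26
  row 3: a1 a2 a3 b34 a5 a6
Rows 1 and 2 agree on I; apply I→GK and equate their GK entries.
Rows 1 and 3 agree on GHJ; apply GHJ→I and equate their I entries.
Rows 1 and 2 agree on IJK; apply IJK→FH and equate their FH entries.
Rows 1 and 3 agree on I; apply I→GK and equate their GK entries.
Row 1 is now all distinguished symbols — the join is lossless.

Yes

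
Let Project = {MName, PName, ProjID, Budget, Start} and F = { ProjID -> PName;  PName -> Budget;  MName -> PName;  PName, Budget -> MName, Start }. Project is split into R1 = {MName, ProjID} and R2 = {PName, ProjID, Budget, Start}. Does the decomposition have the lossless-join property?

Common attributes: R1 ∩ R2 = {ProjID}.
Closure of {ProjID}: ProjID → PName applies, adding PName; PName → Budget applies, adding Budget; PName, Budget → MName, Start applies, adding MName, Start. So (ProjID)⁺ = {MName, PName, ProjID, Budget, Start}.
This closure contains every attribute of R1, so R1 ∩ R2 → R1. The join is lossless.

Yes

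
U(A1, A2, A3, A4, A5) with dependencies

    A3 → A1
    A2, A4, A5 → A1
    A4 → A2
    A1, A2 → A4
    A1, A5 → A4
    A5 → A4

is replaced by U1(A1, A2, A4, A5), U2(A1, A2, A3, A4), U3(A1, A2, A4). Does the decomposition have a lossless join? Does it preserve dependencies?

Lossless test (chase): applying each FD to every pair of rows produces no changes in the tableau, so no row becomes fully distinguished — the join is lossy.
Dependency preservation: every FD's attributes lie within a single fragment, so each can be enforced locally — preserved.

lossy but dependency-preserving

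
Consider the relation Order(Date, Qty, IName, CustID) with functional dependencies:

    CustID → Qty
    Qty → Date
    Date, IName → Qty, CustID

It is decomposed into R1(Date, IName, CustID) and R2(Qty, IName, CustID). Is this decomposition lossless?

Common attributes: R1 ∩ R2 = {IName, CustID}.
Closure of {IName, CustID}: CustID → Qty applies, adding Qty; Qty → Date applies, adding Date. So (IName, CustID)⁺ = {Date, Qty, IName, CustID}.
This closure contains every attribute of R1, so R1 ∩ R2 → R1. The join is lossless.

Yes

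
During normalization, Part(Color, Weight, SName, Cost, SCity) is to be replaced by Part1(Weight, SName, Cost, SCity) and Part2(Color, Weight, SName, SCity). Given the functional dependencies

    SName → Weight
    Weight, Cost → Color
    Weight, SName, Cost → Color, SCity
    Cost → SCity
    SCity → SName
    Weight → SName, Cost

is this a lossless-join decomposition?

Common attributes: Part1 ∩ Part2 = {Weight, SName, SCity}.
Closure of {Weight, SName, SCity}: Weight → SName, Cost applies, adding Cost; Weight, Cost → Color applies, adding Color. So (Weight, SName, SCity)⁺ = {Color, Weight, SName, Cost, SCity}.
This closure contains every attribute of Part1, so Part1 ∩ Part2 → Part1. The join is lossless.

Yes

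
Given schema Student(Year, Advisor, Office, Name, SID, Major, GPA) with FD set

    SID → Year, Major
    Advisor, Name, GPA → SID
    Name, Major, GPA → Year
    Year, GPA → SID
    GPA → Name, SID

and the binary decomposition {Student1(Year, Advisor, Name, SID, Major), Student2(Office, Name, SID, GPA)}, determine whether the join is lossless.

Common attributes: Student1 ∩ Student2 = {Name, SID}.
Closure of {Name, SID}: SID → Year, Major applies, adding Year, Major. So (Name, SID)⁺ = {Year, Name, SID, Major}.
The closure contains neither all of Student1 = {Year, Advisor, Name, SID, Major} nor all of Student2 = {Office, Name, SID, GPA}, so the common attributes are not a superkey of either fragment. The join is lossy.

No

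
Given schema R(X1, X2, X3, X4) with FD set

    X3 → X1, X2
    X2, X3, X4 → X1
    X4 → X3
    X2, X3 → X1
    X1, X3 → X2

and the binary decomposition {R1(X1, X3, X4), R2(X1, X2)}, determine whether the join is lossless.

No

Common attributes: R1 ∩ R2 = {X1}.
No dependency enlarges {X1}, so (X1)⁺ = {X1}.
The closure contains neither all of R1 = {X1, X3, X4} nor all of R2 = {X1, X2}, so the common attributes are not a superkey of either fragment. The join is lossy.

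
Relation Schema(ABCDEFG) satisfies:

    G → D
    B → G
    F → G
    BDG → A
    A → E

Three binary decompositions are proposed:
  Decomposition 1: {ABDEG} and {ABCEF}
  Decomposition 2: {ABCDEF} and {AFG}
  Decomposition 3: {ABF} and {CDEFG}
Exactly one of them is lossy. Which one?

Decomposition 3

Decomposition 1: common = {ABE}, closure = {ABDEG} → lossless.
Decomposition 2: common = {AF}, closure = {ADEFG} → lossless.
Decomposition 3: common = {F}, closure = {DFG} → lossy.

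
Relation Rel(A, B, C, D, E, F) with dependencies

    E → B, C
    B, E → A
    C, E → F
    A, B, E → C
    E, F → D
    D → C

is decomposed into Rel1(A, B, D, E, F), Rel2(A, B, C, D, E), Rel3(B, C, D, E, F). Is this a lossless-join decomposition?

Chase test. Columns are A, B, C, D, E, F; row i has aⱼ where attribute j ∈ Reli, else bᵢⱼ.
Initial tableau (one row per fragment):
  row 1: a1 a2 b13 a4 a5 a6
  row 2: a1 a2 a3 a4 a5 b26
  row 3: b31 a2 a3 a4 a5 a6
Rows 1 and 2 agree on E; apply E→B, C and equate their B, C entries.
Rows 1 and 3 agree on B, E; apply B, E→A and equate their A entries.
Rows 1 and 2 agree on C, E; apply C, E→F and equate their F entries.
Row 1 is now all distinguished symbols — the join is lossless.

Yes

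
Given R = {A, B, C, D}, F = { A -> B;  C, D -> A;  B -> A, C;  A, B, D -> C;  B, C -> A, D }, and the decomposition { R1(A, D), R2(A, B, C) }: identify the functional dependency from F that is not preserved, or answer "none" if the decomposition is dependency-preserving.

C, D -> A

Check C, D → A: no single fragment contains all of {A, C, D}, and the restricted closure of {C, D} across the fragments never reaches {A}.
A → B is preserved.
B → A, C is preserved.
A, B, D → C is preserved.
B, C → A, D is preserved.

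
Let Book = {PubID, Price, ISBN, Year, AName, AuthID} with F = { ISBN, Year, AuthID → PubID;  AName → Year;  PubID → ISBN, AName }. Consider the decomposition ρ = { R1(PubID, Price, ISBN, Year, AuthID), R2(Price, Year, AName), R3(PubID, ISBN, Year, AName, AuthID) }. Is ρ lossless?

Yes

Chase test. Columns are PubID, Price, ISBN, Year, AName, AuthID; row i has aⱼ where attribute j ∈ Ri, else bᵢⱼ.
Initial tableau (one row per fragment):
  row 1: a1 a2 a3 a4 b15 a6
  row 2: b21 a2 b23 a4 a5 b26
  row 3: a1 b32 a3 a4 a5 a6
Rows 1 and 3 agree on PubID; apply PubID→ISBN, AName and equate their ISBN, AName entries.
Row 1 is now all distinguished symbols — the join is lossless.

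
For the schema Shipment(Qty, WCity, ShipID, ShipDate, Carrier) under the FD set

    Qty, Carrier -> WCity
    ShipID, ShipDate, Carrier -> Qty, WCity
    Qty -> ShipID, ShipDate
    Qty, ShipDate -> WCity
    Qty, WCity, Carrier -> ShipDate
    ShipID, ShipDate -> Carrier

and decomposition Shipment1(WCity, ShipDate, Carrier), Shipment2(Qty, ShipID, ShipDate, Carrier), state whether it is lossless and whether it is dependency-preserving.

lossy and not dependency-preserving

Lossless test: (ShipDate, Carrier)⁺ = {ShipDate, Carrier}, which is a superkey of neither fragment — lossy.
Dependency preservation: the restricted closure of {Qty, Carrier} across the fragments never reaches {WCity}, so Qty, Carrier → WCity cannot be enforced without a join — not preserved.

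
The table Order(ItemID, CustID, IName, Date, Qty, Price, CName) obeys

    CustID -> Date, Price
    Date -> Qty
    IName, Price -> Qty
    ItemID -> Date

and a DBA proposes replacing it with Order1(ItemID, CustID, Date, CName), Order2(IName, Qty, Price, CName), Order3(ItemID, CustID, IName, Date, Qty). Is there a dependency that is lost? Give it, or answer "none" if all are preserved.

Check CustID → Date, Price: no single fragment contains all of {CustID, Date, Price}, and the restricted closure of {CustID} across the fragments never reaches {Date, Price}.
Date → Qty is preserved.
IName, Price → Qty is preserved.
ItemID → Date is preserved.

CustID -> Date, Price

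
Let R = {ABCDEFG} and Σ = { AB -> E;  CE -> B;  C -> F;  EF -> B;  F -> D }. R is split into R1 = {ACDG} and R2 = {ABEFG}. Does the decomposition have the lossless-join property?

Common attributes: R1 ∩ R2 = {AG}.
No dependency enlarges {AG}, so (AG)⁺ = {AG}.
The closure contains neither all of R1 = {ACDG} nor all of R2 = {ABEFG}, so the common attributes are not a superkey of either fragment. The join is lossy.

No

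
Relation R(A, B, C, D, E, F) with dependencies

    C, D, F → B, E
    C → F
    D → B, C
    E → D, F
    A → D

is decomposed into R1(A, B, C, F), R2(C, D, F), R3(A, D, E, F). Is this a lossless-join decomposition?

Chase test. Columns are A, B, C, D, E, F; row i has aⱼ where attribute j ∈ Ri, else bᵢⱼ.
Initial tableau (one row per fragment):
  row 1: a1 a2 a3 b14 b15 a6
  row 2: b21 b22 a3 a4 b25 a6
  row 3: a1 b32 b33 a4 a5 a6
Rows 2 and 3 agree on D; apply D→B, C and equate their B, C entries.
Rows 1 and 3 agree on A; apply A→D and equate their D entries.
Rows 1 and 2 agree on C, D, F; apply C, D, F→B, E and equate their B, E entries.
Rows 1 and 3 agree on C, D, F; apply C, D, F→B, E and equate their B, E entries.
Row 1 is now all distinguished symbols — the join is lossless.

Yes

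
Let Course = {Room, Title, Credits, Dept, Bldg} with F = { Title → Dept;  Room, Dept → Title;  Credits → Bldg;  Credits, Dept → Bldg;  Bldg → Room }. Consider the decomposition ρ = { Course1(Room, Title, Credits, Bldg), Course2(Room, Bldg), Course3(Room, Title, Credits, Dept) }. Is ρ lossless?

Chase test. Columns are Room, Title, Credits, Dept, Bldg; row i has aⱼ where attribute j ∈ Coursei, else bᵢⱼ.
Initial tableau (one row per fragment):
  row 1: a1 a2 a3 b14 a5
  row 2: a1 b22 b23 b24 a5
  row 3: a1 a2 a3 a4 b35
Rows 1 and 3 agree on Title; apply Title→Dept and equate their Dept entries.
Rows 1 and 3 agree on Credits; apply Credits→Bldg and equate their Bldg entries.
Row 1 is now all distinguished symbols — the join is lossless.

Yes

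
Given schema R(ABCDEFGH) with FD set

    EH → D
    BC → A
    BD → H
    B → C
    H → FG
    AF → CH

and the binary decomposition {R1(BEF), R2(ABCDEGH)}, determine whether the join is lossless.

Common attributes: R1 ∩ R2 = {BE}.
Closure of {BE}: B → C applies, adding C; BC → A applies, adding A. So (BE)⁺ = {ABCE}.
The closure contains neither all of R1 = {BEF} nor all of R2 = {ABCDEGH}, so the common attributes are not a superkey of either fragment. The join is lossy.

No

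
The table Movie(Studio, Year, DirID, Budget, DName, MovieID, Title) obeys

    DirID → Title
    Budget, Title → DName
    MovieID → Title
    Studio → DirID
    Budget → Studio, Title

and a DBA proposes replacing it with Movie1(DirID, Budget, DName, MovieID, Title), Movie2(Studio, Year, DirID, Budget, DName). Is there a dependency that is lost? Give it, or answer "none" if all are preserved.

DirID → Title lies within Movie1.
Budget, Title → DName lies within Movie1.
MovieID → Title lies within Movie1.
Studio → DirID lies within Movie2.
Budget → Studio, Title: restricted closure across fragments reaches Studio, Title.
Every dependency is enforceable on the fragments, so the decomposition is dependency-preserving.

none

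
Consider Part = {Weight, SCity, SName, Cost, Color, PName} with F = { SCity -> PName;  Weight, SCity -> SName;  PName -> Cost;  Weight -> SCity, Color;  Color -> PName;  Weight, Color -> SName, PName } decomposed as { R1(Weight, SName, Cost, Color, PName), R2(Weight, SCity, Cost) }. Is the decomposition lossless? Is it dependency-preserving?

Lossless test: (Weight, Cost)⁺ = {Weight, SCity, SName, Cost, Color, PName}, which contains all of one fragment — lossless.
Dependency preservation: the restricted closure of {SCity} across the fragments never reaches {PName}, so SCity → PName cannot be enforced without a join — not preserved.

lossless but not dependency-preserving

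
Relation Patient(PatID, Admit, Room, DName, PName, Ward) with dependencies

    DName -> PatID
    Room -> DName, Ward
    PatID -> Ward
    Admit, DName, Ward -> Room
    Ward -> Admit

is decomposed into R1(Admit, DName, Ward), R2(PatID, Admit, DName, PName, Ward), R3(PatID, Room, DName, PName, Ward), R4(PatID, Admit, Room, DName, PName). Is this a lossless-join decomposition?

Yes

Chase test. Columns are PatID, Admit, Room, DName, PName, Ward; row i has aⱼ where attribute j ∈ Ri, else bᵢⱼ.
Initial tableau (one row per fragment):
  row 1: b11 a2 b13 a4 b15 a6
  row 2: a1 a2 b23 a4 a5 a6
  row 3: a1 b32 a3 a4 a5 a6
  row 4: a1 a2 a3 a4 a5 b46
Rows 1 and 2 agree on DName; apply DName→PatID and equate their PatID entries.
Rows 3 and 4 agree on Room; apply Room→DName, Ward and equate their DName, Ward entries.
Rows 1 and 2 agree on Admit, DName, Ward; apply Admit, DName, Ward→Room and equate their Room entries.
Rows 1 and 4 agree on Admit, DName, Ward; apply Admit, DName, Ward→Room and equate their Room entries.
Rows 1 and 3 agree on Ward; apply Ward→Admit and equate their Admit entries.
Row 2 is now all distinguished symbols — the join is lossless.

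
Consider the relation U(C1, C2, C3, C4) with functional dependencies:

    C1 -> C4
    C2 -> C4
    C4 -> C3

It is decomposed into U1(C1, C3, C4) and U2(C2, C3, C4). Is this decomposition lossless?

No

Common attributes: U1 ∩ U2 = {C3, C4}.
No dependency enlarges {C3, C4}, so (C3, C4)⁺ = {C3, C4}.
The closure contains neither all of U1 = {C1, C3, C4} nor all of U2 = {C2, C3, C4}, so the common attributes are not a superkey of either fragment. The join is lossy.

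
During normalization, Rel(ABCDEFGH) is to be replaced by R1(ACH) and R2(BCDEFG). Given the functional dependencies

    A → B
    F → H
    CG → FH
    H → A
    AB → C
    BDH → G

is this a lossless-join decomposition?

No

Common attributes: R1 ∩ R2 = {C}.
No dependency enlarges {C}, so (C)⁺ = {C}.
The closure contains neither all of R1 = {ACH} nor all of R2 = {BCDEFG}, so the common attributes are not a superkey of either fragment. The join is lossy.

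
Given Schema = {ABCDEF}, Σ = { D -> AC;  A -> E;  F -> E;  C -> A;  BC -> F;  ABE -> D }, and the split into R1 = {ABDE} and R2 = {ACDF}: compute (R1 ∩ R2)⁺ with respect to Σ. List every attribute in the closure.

ACDE

R1 ∩ R2 = {AD}.
D → AC applies, adding C
A → E applies, adding E
Closure: {ACDE}.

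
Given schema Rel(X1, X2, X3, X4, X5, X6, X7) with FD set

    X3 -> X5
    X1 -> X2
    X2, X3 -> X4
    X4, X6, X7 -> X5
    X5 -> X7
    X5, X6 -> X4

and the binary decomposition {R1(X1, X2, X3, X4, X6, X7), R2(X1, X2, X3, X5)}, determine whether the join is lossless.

Common attributes: R1 ∩ R2 = {X1, X2, X3}.
Closure of {X1, X2, X3}: X3 → X5 applies, adding X5; X2, X3 → X4 applies, adding X4; X5 → X7 applies, adding X7. So (X1, X2, X3)⁺ = {X1, X2, X3, X4, X5, X7}.
This closure contains every attribute of R2, so R1 ∩ R2 → R2. The join is lossless.

Yes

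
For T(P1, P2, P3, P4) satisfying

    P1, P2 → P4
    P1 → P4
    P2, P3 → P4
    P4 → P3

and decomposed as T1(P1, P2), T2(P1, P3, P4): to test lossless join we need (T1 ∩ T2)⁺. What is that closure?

P1, P3, P4

T1 ∩ T2 = {P1}.
P1 → P4 applies, adding P4
P4 → P3 applies, adding P3
Closure: {P1, P3, P4}.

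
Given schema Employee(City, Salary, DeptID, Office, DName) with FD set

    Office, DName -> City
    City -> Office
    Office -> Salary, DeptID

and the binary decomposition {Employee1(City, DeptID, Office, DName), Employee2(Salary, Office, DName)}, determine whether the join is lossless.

Common attributes: Employee1 ∩ Employee2 = {Office, DName}.
Closure of {Office, DName}: Office, DName → City applies, adding City; Office → Salary, DeptID applies, adding Salary, DeptID. So (Office, DName)⁺ = {City, Salary, DeptID, Office, DName}.
This closure contains every attribute of Employee1, so Employee1 ∩ Employee2 → Employee1. The join is lossless.

Yes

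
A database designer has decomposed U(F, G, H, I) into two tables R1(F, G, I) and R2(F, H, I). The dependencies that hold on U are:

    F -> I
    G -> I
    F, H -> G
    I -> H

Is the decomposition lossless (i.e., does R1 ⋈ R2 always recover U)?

Yes

Common attributes: R1 ∩ R2 = {F, I}.
Closure of {F, I}: I → H applies, adding H; F, H → G applies, adding G. So (F, I)⁺ = {F, G, H, I}.
This closure contains every attribute of R1, so R1 ∩ R2 → R1. The join is lossless.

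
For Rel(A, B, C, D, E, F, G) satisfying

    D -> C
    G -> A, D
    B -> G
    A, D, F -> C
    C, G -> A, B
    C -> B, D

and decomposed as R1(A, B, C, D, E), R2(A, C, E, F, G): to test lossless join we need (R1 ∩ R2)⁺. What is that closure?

R1 ∩ R2 = {A, C, E}.
C → B, D applies, adding B, D
B → G applies, adding G
Closure: {A, B, C, D, E, G}.

A, B, C, D, E, G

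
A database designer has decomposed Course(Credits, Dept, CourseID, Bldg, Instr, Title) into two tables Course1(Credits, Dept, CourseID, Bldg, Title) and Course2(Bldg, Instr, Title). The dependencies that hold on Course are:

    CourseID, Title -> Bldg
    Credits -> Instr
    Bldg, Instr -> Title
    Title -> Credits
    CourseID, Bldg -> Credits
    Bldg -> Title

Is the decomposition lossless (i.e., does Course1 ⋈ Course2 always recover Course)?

Yes

Common attributes: Course1 ∩ Course2 = {Bldg, Title}.
Closure of {Bldg, Title}: Title → Credits applies, adding Credits; Credits → Instr applies, adding Instr. So (Bldg, Title)⁺ = {Credits, Bldg, Instr, Title}.
This closure contains every attribute of Course2, so Course1 ∩ Course2 → Course2. The join is lossless.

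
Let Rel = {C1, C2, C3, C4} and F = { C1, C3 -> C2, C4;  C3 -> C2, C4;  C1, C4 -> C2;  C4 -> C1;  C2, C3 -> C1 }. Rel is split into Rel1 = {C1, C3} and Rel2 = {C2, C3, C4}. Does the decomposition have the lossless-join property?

Yes

Common attributes: Rel1 ∩ Rel2 = {C3}.
Closure of {C3}: C3 → C2, C4 applies, adding C2, C4; C4 → C1 applies, adding C1. So (C3)⁺ = {C1, C2, C3, C4}.
This closure contains every attribute of Rel1, so Rel1 ∩ Rel2 → Rel1. The join is lossless.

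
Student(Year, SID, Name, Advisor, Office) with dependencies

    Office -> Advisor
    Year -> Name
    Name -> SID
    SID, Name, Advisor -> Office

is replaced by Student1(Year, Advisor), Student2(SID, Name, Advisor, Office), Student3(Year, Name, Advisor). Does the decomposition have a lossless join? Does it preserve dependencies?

Lossless test (chase): Rows 1 and 3 agree on Year; apply Year→Name and equate their Name entries. Rows 1 and 2 agree on Name; apply Name→SID and equate their SID entries. Rows 1 and 3 agree on Name; apply Name→SID and equate their SID entries. Rows 1 and 2 agree on SID, Name, Advisor; apply SID, Name, Advisor→Office and equate their Office entries. Rows 1 and 3 agree on SID, Name, Advisor; apply SID, Name, Advisor→Office and equate their Office entries. Row 1 is now all distinguished symbols — the join is lossless.
Dependency preservation: every FD's attributes lie within a single fragment, so each can be enforced locally — preserved.

lossless and dependency-preserving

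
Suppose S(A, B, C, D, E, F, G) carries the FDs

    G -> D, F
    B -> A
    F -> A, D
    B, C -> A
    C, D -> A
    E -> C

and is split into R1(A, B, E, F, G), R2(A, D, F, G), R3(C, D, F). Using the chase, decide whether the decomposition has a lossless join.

Chase test. Columns are A, B, C, D, E, F, G; row i has aⱼ where attribute j ∈ Ri, else bᵢⱼ.
Initial tableau (one row per fragment):
  row 1: a1 a2 b13 b14 a5 a6 a7
  row 2: a1 b22 b23 a4 b25 a6 a7
  row 3: b31 b32 a3 a4 b35 a6 b37
Rows 1 and 2 agree on G; apply G→D, F and equate their D, F entries.
Rows 1 and 3 agree on F; apply F→A, D and equate their A, D entries.
No row becomes fully distinguished — the join is lossy.

No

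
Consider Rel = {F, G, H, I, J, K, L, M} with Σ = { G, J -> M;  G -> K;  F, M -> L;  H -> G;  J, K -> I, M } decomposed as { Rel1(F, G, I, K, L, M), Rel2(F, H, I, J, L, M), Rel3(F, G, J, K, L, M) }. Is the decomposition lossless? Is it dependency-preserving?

lossy and not dependency-preserving

Lossless test (chase): applying each FD to every pair of rows produces no changes in the tableau, so no row becomes fully distinguished — the join is lossy.
Dependency preservation: the restricted closure of {H} across the fragments never reaches {G}, so H → G cannot be enforced without a join — not preserved.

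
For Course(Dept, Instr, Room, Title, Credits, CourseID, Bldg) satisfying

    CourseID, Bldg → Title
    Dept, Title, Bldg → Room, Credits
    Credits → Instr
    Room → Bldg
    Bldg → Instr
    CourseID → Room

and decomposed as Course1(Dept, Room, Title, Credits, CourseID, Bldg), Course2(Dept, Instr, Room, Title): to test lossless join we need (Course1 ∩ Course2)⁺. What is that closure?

Dept, Instr, Room, Title, Credits, Bldg

Course1 ∩ Course2 = {Dept, Room, Title}.
Room → Bldg applies, adding Bldg
Bldg → Instr applies, adding Instr
Dept, Title, Bldg → Room, Credits applies, adding Credits
Closure: {Dept, Instr, Room, Title, Credits, Bldg}.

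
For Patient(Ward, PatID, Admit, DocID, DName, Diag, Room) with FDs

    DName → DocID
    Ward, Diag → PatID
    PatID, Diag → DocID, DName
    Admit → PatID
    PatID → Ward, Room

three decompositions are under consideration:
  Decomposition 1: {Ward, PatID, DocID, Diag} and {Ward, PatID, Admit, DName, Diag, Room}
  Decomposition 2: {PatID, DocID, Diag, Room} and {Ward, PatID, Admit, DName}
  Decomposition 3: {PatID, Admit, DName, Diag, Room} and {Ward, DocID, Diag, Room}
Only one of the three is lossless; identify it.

Decomposition 1: common = {Ward, PatID, Diag}, closure = {Ward, PatID, DocID, DName, Diag, Room} → lossless.
Decomposition 2: common = {PatID}, closure = {Ward, PatID, Room} → lossy.
Decomposition 3: common = {Diag, Room}, closure = {Diag, Room} → lossy.

Decomposition 1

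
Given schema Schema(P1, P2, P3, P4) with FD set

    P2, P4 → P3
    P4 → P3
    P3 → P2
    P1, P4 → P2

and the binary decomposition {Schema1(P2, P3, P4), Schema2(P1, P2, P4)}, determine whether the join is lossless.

Common attributes: Schema1 ∩ Schema2 = {P2, P4}.
Closure of {P2, P4}: P2, P4 → P3 applies, adding P3. So (P2, P4)⁺ = {P2, P3, P4}.
This closure contains every attribute of Schema1, so Schema1 ∩ Schema2 → Schema1. The join is lossless.

Yes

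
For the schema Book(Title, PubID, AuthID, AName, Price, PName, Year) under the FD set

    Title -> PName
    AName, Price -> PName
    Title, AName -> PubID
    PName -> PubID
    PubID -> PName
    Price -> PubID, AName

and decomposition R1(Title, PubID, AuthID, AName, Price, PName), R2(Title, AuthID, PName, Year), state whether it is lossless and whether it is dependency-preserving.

lossy but dependency-preserving

Lossless test: (Title, AuthID, PName)⁺ = {Title, PubID, AuthID, PName}, which is a superkey of neither fragment — lossy.
Dependency preservation: every FD's attributes lie within a single fragment, so each can be enforced locally — preserved.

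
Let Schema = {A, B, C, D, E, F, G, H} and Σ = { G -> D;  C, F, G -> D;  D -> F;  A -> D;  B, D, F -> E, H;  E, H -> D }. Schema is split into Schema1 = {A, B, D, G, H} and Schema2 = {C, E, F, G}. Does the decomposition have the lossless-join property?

No

Common attributes: Schema1 ∩ Schema2 = {G}.
Closure of {G}: G → D applies, adding D; D → F applies, adding F. So (G)⁺ = {D, F, G}.
The closure contains neither all of Schema1 = {A, B, D, G, H} nor all of Schema2 = {C, E, F, G}, so the common attributes are not a superkey of either fragment. The join is lossy.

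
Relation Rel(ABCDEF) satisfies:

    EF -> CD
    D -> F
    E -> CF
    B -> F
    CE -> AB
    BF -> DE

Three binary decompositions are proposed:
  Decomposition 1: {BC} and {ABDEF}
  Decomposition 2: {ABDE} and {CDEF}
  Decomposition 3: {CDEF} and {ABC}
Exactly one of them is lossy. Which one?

Decomposition 1: common = {B}, closure = {ABCDEF} → lossless.
Decomposition 2: common = {DE}, closure = {ABCDEF} → lossless.
Decomposition 3: common = {C}, closure = {C} → lossy.

Decomposition 3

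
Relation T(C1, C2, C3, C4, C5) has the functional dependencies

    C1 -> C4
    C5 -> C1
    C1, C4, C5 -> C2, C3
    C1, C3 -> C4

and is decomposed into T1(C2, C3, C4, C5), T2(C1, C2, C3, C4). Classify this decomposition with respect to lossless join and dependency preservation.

Lossless test: (C2, C3, C4)⁺ = {C2, C3, C4}, which is a superkey of neither fragment — lossy.
Dependency preservation: the restricted closure of {C5} across the fragments never reaches {C1}, so C5 → C1 cannot be enforced without a join — not preserved.

lossy and not dependency-preserving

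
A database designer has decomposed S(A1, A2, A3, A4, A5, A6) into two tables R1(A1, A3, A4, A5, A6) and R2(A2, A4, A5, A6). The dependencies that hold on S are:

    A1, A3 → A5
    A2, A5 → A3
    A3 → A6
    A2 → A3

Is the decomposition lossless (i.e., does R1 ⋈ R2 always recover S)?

No

Common attributes: R1 ∩ R2 = {A4, A5, A6}.
No dependency enlarges {A4, A5, A6}, so (A4, A5, A6)⁺ = {A4, A5, A6}.
The closure contains neither all of R1 = {A1, A3, A4, A5, A6} nor all of R2 = {A2, A4, A5, A6}, so the common attributes are not a superkey of either fragment. The join is lossy.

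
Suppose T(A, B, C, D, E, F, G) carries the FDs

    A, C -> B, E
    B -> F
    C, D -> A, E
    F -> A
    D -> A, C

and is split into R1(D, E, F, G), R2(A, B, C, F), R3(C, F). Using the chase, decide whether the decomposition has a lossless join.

Chase test. Columns are A, B, C, D, E, F, G; row i has aⱼ where attribute j ∈ Ri, else bᵢⱼ.
Initial tableau (one row per fragment):
  row 1: b11 b12 b13 a4 a5 a6 a7
  row 2: a1 a2 a3 b24 b25 a6 b27
  row 3: b31 b32 a3 b34 b35 a6 b37
Rows 1 and 2 agree on F; apply F→A and equate their A entries.
Rows 1 and 3 agree on F; apply F→A and equate their A entries.
Rows 2 and 3 agree on A, C; apply A, C→B, E and equate their B, E entries.
No row becomes fully distinguished — the join is lossy.

No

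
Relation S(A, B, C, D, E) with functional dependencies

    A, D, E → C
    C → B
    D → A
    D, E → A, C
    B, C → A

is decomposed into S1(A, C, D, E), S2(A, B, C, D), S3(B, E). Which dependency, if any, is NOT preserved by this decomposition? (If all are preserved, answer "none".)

A, D, E → C lies within S1.
C → B lies within S2.
D → A lies within S1.
D, E → A, C lies within S1.
B, C → A lies within S2.
Every dependency is enforceable on the fragments, so the decomposition is dependency-preserving.

none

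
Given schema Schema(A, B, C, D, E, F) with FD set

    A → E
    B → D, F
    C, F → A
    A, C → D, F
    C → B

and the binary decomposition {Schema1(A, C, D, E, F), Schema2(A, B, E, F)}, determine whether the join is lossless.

No

Common attributes: Schema1 ∩ Schema2 = {A, E, F}.
No dependency enlarges {A, E, F}, so (A, E, F)⁺ = {A, E, F}.
The closure contains neither all of Schema1 = {A, C, D, E, F} nor all of Schema2 = {A, B, E, F}, so the common attributes are not a superkey of either fragment. The join is lossy.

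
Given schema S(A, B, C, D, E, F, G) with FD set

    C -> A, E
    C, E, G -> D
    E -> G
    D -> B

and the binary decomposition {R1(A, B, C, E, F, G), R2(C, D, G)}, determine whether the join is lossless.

Yes

Common attributes: R1 ∩ R2 = {C, G}.
Closure of {C, G}: C → A, E applies, adding A, E; C, E, G → D applies, adding D; D → B applies, adding B. So (C, G)⁺ = {A, B, C, D, E, G}.
This closure contains every attribute of R2, so R1 ∩ R2 → R2. The join is lossless.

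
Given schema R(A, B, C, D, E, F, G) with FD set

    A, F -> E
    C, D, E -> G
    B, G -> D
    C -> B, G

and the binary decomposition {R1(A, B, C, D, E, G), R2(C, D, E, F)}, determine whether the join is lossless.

No

Common attributes: R1 ∩ R2 = {C, D, E}.
Closure of {C, D, E}: C, D, E → G applies, adding G; C → B, G applies, adding B. So (C, D, E)⁺ = {B, C, D, E, G}.
The closure contains neither all of R1 = {A, B, C, D, E, G} nor all of R2 = {C, D, E, F}, so the common attributes are not a superkey of either fragment. The join is lossy.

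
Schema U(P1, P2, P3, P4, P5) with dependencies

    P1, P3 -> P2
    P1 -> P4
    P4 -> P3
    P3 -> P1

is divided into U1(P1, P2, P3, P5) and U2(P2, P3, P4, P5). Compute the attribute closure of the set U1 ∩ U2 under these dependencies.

U1 ∩ U2 = {P2, P3, P5}.
P3 → P1 applies, adding P1
P1 → P4 applies, adding P4
Closure: {P1, P2, P3, P4, P5}.

P1, P2, P3, P4, P5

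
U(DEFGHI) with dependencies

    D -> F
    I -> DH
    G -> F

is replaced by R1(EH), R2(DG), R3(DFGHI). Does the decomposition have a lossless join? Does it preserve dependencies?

Lossless test (chase): Rows 2 and 3 agree on D; apply D→F and equate their F entries. No row becomes fully distinguished — the join is lossy.
Dependency preservation: every FD's attributes lie within a single fragment, so each can be enforced locally — preserved.

lossy but dependency-preserving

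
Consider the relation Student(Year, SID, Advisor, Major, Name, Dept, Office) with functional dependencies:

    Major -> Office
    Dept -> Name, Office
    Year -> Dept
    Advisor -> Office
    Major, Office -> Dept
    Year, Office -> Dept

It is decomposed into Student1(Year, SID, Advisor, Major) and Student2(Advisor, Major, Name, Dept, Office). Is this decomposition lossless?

Yes

Common attributes: Student1 ∩ Student2 = {Advisor, Major}.
Closure of {Advisor, Major}: Major → Office applies, adding Office; Major, Office → Dept applies, adding Dept; Dept → Name, Office applies, adding Name. So (Advisor, Major)⁺ = {Advisor, Major, Name, Dept, Office}.
This closure contains every attribute of Student2, so Student1 ∩ Student2 → Student2. The join is lossless.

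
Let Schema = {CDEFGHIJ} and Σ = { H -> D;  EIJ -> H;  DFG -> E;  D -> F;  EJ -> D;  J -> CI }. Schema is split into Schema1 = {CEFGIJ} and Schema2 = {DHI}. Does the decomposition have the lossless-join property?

Common attributes: Schema1 ∩ Schema2 = {I}.
No dependency enlarges {I}, so (I)⁺ = {I}.
The closure contains neither all of Schema1 = {CEFGIJ} nor all of Schema2 = {DHI}, so the common attributes are not a superkey of either fragment. The join is lossy.

No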